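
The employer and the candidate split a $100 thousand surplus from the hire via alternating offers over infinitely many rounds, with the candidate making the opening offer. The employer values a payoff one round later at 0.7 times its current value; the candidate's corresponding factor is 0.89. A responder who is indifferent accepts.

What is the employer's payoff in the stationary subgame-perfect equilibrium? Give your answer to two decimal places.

In a stationary SPE each proposer offers the other exactly their discounted continuation value.
If the candidate keeps x when proposing and the employer keeps y when proposing, then x = 100 − 0.7y and y = 100 − 0.89x.
Solving: x = 100(1 − 0.7) / (1 − 0.89·0.7) = 30 / 0.377 ≈ 79.5756.
The employer gets 100 − 79.5756 ≈ 20.4244.

20.42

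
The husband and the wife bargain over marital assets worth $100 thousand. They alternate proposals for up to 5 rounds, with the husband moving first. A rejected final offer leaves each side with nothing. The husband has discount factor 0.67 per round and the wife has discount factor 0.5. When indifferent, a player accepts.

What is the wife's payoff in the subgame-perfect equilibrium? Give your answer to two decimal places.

Round 5 (the husband proposes): rejection yields 0 for the wife; the husband offers 0 and keeps 100.
Round 4 (the wife proposes): the husband can get 100 next round, worth 0.67 × 100 = 67 now, so the wife offers 67, keeping 33.
Round 3 (the husband proposes): the wife can get 33 next round, worth 0.5 × 33 = 16.5 now; the husband offers that and keeps 83.5.
Round 2 (the wife proposes): the husband can get 83.5 next round, worth 0.67 × 83.5 = 55.945 now; the wife offers that and keeps 44.055.
Round 1 (the husband proposes): the wife can get 44.055 next round, worth 0.5 × 44.055 = 22.0275 now, so the husband offers 22.0275, keeping 77.9725.

22.03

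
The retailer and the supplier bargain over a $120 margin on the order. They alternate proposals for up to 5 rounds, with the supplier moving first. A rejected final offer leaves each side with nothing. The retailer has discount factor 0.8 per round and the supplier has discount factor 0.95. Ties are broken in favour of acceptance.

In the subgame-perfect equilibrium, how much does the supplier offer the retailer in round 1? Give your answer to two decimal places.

Work backward from the last round.
Round 5 (the supplier proposes): the retailer will accept anything ≥ 0, so the supplier offers 0 and keeps 120.
Round 4 (the retailer proposes): the supplier can get 120 next round, worth 0.95 × 120 = 114 now, so the retailer offers 114, keeping 6.
Round 3 (the supplier proposes): the retailer can get 6 next round, worth 0.8 × 6 = 4.8 now. The supplier offers 4.8 and keeps 120 − 4.8 = 115.2.
Round 2 (the retailer proposes): the supplier can get 115.2 next round, worth 0.95 × 115.2 = 109.44 now. The retailer offers 109.44 and keeps 120 − 109.44 = 10.56.
Round 1 (the supplier proposes): the retailer can get 10.56 next round, worth 0.8 × 10.56 = 8.448 now, so the supplier offers 8.448, keeping 111.552.

8.45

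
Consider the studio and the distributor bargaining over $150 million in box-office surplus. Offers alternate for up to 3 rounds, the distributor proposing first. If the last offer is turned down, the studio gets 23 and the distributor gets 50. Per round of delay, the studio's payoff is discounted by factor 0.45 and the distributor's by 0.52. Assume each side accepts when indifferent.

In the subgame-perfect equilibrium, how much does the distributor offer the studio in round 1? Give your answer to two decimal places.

37.78

Round 3 (the distributor proposes): the studio gets 23 if talks fail, so the distributor offers 23 and keeps 127.
Round 2 (the studio proposes): the distributor can get 127 next round, worth 0.52 × 127 = 66.04 now. The studio offers 66.04 and keeps 150 − 66.04 = 83.96.
Round 1 (the distributor proposes): the studio can get 83.96 next round, worth 0.45 × 83.96 = 37.782 now, so the distributor offers 37.782, keeping 112.218.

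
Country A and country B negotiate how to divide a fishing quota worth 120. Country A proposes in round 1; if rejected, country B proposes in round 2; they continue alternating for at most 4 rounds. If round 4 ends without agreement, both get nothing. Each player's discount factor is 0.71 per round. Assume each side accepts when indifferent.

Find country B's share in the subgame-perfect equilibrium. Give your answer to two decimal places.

Round 4 (country B proposes): rejection yields 0 for country A; country B offers 0 and keeps 120.
Round 3 (country A proposes): country B can get 120 next round, worth 0.71 × 120 = 85.2 now, so country A offers 85.2, keeping 34.8.
Round 2 (country B proposes): country A can get 34.8 next round, worth 0.71 × 34.8 = 24.708 now. Country B offers 24.708 and keeps 120 − 24.708 = 95.292.
Round 1 (country A proposes): country B can get 95.292 next round, worth 0.71 × 95.292 = 67.65732 now, so country A offers 67.65732, keeping 52.34268.

67.66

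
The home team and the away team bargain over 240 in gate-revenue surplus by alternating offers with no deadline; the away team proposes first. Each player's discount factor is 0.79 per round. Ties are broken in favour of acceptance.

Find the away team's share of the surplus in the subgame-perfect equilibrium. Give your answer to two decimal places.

When the away team proposes, the home team accepts any offer worth at least 0.79 times what the home team would get by proposing next round; and vice versa.
This gives x = 240 − 0.79y and y = 240 − 0.79x, where x and y are each side's share when it proposes.
Hence (1 − 0.79·0.79)x = 240(1 − 0.79), i.e. 0.3759·x = 50.4.
x ≈ 134.0782; the home team's share is 240 − x ≈ 105.9218.

134.08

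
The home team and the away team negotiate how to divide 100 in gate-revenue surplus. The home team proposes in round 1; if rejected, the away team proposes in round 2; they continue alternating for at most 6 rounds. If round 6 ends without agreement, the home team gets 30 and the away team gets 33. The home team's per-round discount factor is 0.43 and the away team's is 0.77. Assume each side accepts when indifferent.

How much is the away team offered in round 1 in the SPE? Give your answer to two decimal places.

Solve by backward induction from round 6.
Round 6 (the away team proposes): the home team gets 30 if talks fail, so the away team offers 30 and keeps 70.
Round 5 (the home team proposes): the away team can get 70 next round, worth 0.77 × 70 = 53.9 now; the home team offers that and keeps 46.1.
Round 4 (the away team proposes): the home team can get 46.1 next round, worth 0.43 × 46.1 = 19.823 now, so the away team offers 19.823, keeping 80.177.
Round 3 (the home team proposes): the away team can get 80.177 next round, worth 0.77 × 80.177 = 61.73629 now, so the home team offers 61.73629, keeping 38.26371.
Round 2 (the away team proposes): the home team can get 38.26371 next round, worth 0.43 × 38.26371 = 16.4533953 now; the away team offers that and keeps 83.5466047.
Round 1 (the home team proposes): the away team can get 83.5466047 next round, worth 0.77 × 83.5466047 = 64.330885619 now. The home team offers 64.330885619 and keeps 100 − 64.330885619 = 35.669114381.

64.33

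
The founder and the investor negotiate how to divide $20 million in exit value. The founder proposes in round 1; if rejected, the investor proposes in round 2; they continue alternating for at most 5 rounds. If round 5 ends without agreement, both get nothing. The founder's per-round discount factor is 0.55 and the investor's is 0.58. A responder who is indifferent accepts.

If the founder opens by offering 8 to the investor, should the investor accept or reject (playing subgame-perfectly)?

Work out the investor's continuation value if the offer is rejected.
Round 5 (the founder proposes): the investor will accept anything ≥ 0, so the founder offers 0 and keeps 20.
Round 4 (the investor proposes): the founder can get 20 next round, worth 0.55 × 20 = 11 now; the investor offers that and keeps 9.
Round 3 (the founder proposes): the investor can get 9 next round, worth 0.58 × 9 = 5.22 now, so the founder offers 5.22, keeping 14.78.
Round 2 (the investor proposes): the founder can get 14.78 next round, worth 0.55 × 14.78 = 8.129 now; the investor offers that and keeps 11.871.
So by rejecting in round 1, the investor gets 11.871 next round, worth 0.58 × 11.871 = 6.88518 now.
Offer 8 ≥ 6.88518, so the investor accepts.

Accept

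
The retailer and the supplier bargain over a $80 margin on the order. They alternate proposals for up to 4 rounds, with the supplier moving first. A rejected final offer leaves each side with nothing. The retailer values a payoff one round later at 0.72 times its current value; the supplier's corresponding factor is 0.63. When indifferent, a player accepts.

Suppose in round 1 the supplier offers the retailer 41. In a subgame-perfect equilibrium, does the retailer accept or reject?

Round 4 (the retailer proposes): rejection yields 0 for the supplier; the retailer offers 0 and keeps 80.
Round 3 (the supplier proposes): the retailer can get 80 next round, worth 0.72 × 80 = 57.6 now; the supplier offers that and keeps 22.4.
Round 2 (the retailer proposes): the supplier can get 22.4 next round, worth 0.63 × 22.4 = 14.112 now, so the retailer offers 14.112, keeping 65.888.
So by rejecting in round 1, the retailer gets 65.888 next round, worth 0.72 × 65.888 = 47.43936 now.
Offer 41 < 47.43936, so the retailer rejects.

Reject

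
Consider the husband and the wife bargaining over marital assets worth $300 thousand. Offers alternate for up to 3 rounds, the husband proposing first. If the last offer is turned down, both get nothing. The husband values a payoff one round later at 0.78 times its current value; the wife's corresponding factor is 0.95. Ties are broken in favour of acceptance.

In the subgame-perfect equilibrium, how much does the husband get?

237.3

Work backward from the last round.
Round 3 (the husband proposes): the wife will accept anything ≥ 0, so the husband offers 0 and keeps 300.
Round 2 (the wife proposes): the husband can get 300 next round, worth 0.78 × 300 = 234 now, so the wife offers 234, keeping 66.
Round 1 (the husband proposes): the wife can get 66 next round, worth 0.95 × 66 = 62.7 now, so the husband offers 62.7, keeping 237.3.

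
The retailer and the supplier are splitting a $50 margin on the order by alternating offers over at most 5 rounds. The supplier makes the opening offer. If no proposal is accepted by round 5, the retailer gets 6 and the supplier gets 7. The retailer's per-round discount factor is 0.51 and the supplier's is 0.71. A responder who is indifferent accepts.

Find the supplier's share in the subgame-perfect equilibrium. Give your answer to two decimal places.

39.14

Solve by backward induction from round 5.
Round 5 (the supplier proposes): the retailer gets 6 if talks fail, so the supplier offers 6 and keeps 44.
Round 4 (the retailer proposes): the supplier can get 44 next round, worth 0.71 × 44 = 31.24 now, so the retailer offers 31.24, keeping 18.76.
Round 3 (the supplier proposes): the retailer can get 18.76 next round, worth 0.51 × 18.76 = 9.5676 now, so the supplier offers 9.5676, keeping 40.4324.
Round 2 (the retailer proposes): the supplier can get 40.4324 next round, worth 0.71 × 40.4324 = 28.707004 now. The retailer offers 28.707004 and keeps 50 − 28.707004 = 21.292996.
Round 1 (the supplier proposes): the retailer can get 21.292996 next round, worth 0.51 × 21.292996 = 10.85942796 now, so the supplier offers 10.85942796, keeping 39.14057204.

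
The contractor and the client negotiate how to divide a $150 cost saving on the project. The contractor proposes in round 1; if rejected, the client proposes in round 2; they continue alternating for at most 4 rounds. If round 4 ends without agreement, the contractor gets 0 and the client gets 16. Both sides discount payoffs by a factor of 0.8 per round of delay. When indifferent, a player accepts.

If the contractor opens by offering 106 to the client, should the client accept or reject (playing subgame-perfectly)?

Accept

Round 4 (the client proposes): the contractor will accept anything ≥ 0, so the client offers 0 and keeps 150.
Round 3 (the contractor proposes): the client can get 150 next round, worth 0.8 × 150 = 120 now, so the contractor offers 120, keeping 30.
Round 2 (the client proposes): the contractor can get 30 next round, worth 0.8 × 30 = 24 now. The client offers 24 and keeps 150 − 24 = 126.
So by rejecting in round 1, the client gets 126 next round, worth 0.8 × 126 = 100.8 now.
Offer 106 ≥ 100.8, so the client accepts.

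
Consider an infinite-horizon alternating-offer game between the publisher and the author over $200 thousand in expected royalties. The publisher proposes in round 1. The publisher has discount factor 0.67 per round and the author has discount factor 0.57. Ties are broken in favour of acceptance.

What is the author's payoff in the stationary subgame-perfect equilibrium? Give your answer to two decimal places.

In a stationary SPE each proposer offers the other exactly their discounted continuation value.
If the publisher keeps x when proposing and the author keeps y when proposing, then x = 200 − 0.57y and y = 200 − 0.67x.
Solving: x = 200(1 − 0.57) / (1 − 0.67·0.57) = 86 / 0.6181 ≈ 139.1361.
The author gets 200 − 139.1361 ≈ 60.8639.

60.86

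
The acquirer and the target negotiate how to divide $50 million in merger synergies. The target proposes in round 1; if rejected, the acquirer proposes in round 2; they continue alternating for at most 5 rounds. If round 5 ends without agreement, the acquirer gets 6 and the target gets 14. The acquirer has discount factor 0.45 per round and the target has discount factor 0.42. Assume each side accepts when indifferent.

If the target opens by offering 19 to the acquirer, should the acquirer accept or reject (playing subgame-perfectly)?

Round 5 (the target proposes): the acquirer gets 6 if talks fail, so the target offers 6 and keeps 44.
Round 4 (the acquirer proposes): the target can get 44 next round, worth 0.42 × 44 = 18.48 now. The acquirer offers 18.48 and keeps 50 − 18.48 = 31.52.
Round 3 (the target proposes): the acquirer can get 31.52 next round, worth 0.45 × 31.52 = 14.184 now. The target offers 14.184 and keeps 50 − 14.184 = 35.816.
Round 2 (the acquirer proposes): the target can get 35.816 next round, worth 0.42 × 35.816 = 15.04272 now; the acquirer offers that and keeps 34.95728.
So by rejecting in round 1, the acquirer gets 34.95728 next round, worth 0.45 × 34.95728 = 15.730776 now.
Offer 19 ≥ 15.730776, so the acquirer accepts.

Accept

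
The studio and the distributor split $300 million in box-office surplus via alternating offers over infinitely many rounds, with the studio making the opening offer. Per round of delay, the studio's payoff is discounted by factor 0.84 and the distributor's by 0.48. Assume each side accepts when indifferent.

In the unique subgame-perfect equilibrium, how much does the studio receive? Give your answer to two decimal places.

261.39

When the studio proposes, the distributor accepts any offer worth at least 0.48 times what the distributor would get by proposing next round; and vice versa.
This gives x = 300 − 0.48y and y = 300 − 0.84x, where x and y are each side's share when it proposes.
Hence (1 − 0.48·0.84)x = 300(1 − 0.48), i.e. 0.5968·x = 156.
x ≈ 261.3941; the distributor's share is 300 − x ≈ 38.6059.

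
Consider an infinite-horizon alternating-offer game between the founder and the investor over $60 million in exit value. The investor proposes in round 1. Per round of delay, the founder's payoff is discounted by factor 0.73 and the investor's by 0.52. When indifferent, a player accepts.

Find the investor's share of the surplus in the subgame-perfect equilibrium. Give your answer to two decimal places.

26.11

Let x be the investor's share when the investor proposes and y be the founder's share when the founder proposes.
The founder accepts iff offered ≥ 0.73·y, so x = 60 − 0.73y. Symmetrically y = 60 − 0.52x.
Substituting: x = 60 − 0.73(60 − 0.52x), giving x(1 − 0.52·0.73) = 60(1 − 0.73).
So x = 60 × 0.27 / 0.6204 ≈ 26.1122, and the founder receives 60 − x ≈ 33.8878.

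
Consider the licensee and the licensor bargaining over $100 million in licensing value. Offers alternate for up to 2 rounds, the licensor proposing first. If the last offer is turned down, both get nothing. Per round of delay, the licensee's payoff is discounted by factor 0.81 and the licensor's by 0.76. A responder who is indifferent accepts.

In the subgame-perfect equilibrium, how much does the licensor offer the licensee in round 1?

81

Round 2 (the licensee proposes): the licensor will accept anything ≥ 0, so the licensee offers 0 and keeps 100.
Round 1 (the licensor proposes): the licensee can get 100 next round, worth 0.81 × 100 = 81 now; the licensor offers that and keeps 19.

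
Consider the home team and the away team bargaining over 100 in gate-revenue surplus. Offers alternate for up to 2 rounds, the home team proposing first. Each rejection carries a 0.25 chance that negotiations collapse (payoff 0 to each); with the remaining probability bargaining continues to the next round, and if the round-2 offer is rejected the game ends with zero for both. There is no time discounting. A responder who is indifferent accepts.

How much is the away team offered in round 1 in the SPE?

By backward induction:
Round 2 (the away team proposes): rejection yields 0 for the home team; the away team offers 0 and keeps 100.
Round 1 (the home team proposes): rejecting gives the away team an expected 0.75 × 100 = 75, so the home team offers 75, keeping 25.

75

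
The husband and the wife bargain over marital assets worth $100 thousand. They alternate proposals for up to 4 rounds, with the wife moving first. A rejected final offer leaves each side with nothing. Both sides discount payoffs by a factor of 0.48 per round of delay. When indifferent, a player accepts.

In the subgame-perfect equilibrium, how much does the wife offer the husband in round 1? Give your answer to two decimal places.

36.02

By backward induction:
Round 4 (the husband proposes): rejection yields 0 for the wife; the husband offers 0 and keeps 100.
Round 3 (the wife proposes): the husband can get 100 next round, worth 0.48 × 100 = 48 now, so the wife offers 48, keeping 52.
Round 2 (the husband proposes): the wife can get 52 next round, worth 0.48 × 52 = 24.96 now, so the husband offers 24.96, keeping 75.04.
Round 1 (the wife proposes): the husband can get 75.04 next round, worth 0.48 × 75.04 = 36.0192 now. The wife offers 36.0192 and keeps 100 − 36.0192 = 63.9808.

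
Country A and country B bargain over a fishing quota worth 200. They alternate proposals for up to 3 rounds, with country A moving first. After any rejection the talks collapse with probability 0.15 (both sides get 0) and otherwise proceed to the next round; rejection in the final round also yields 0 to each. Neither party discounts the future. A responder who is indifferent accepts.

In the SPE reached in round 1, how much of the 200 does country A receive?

174.5

Round 3 (country A proposes): country B will accept anything ≥ 0, so country A offers 0 and keeps 200.
Round 2 (country B proposes): rejecting gives country A an expected 0.85 × 200 = 170. Country B offers 170 and keeps 200 − 170 = 30.
Round 1 (country A proposes): rejecting gives country B an expected 0.85 × 30 = 25.5; country A offers that and keeps 174.5.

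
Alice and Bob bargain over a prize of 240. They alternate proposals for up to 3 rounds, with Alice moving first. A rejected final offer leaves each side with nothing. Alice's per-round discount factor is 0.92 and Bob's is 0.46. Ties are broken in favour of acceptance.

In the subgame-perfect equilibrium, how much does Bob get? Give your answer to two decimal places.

Solve by backward induction from round 3.
Round 3 (Alice proposes): rejection yields 0 for Bob; Alice offers 0 and keeps 240.
Round 2 (Bob proposes): Alice can get 240 next round, worth 0.92 × 240 = 220.8 now. Bob offers 220.8 and keeps 240 − 220.8 = 19.2.
Round 1 (Alice proposes): Bob can get 19.2 next round, worth 0.46 × 19.2 = 8.832 now, so Alice offers 8.832, keeping 231.168.

8.83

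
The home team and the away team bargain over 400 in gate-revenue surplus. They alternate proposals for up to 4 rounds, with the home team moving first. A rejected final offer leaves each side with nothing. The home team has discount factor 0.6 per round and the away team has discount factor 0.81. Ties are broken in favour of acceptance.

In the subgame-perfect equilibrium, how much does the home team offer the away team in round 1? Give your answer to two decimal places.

Work backward from the last round.
Round 4 (the away team proposes): rejection yields 0 for the home team; the away team offers 0 and keeps 400.
Round 3 (the home team proposes): the away team can get 400 next round, worth 0.81 × 400 = 324 now, so the home team offers 324, keeping 76.
Round 2 (the away team proposes): the home team can get 76 next round, worth 0.6 × 76 = 45.6 now, so the away team offers 45.6, keeping 354.4.
Round 1 (the home team proposes): the away team can get 354.4 next round, worth 0.81 × 354.4 = 287.064 now; the home team offers that and keeps 112.936.

287.06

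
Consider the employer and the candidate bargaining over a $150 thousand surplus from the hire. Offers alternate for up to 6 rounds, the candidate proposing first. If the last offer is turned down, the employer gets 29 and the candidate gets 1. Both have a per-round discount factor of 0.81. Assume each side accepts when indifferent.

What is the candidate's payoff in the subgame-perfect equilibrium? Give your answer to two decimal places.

Round 6 (the employer proposes): the candidate gets 1 if talks fail, so the employer offers 1 and keeps 149.
Round 5 (the candidate proposes): the employer can get 149 next round, worth 0.81 × 149 = 120.69 now; the candidate offers that and keeps 29.31.
Round 4 (the employer proposes): the candidate can get 29.31 next round, worth 0.81 × 29.31 = 23.7411 now. The employer offers 23.7411 and keeps 150 − 23.7411 = 126.2589.
Round 3 (the candidate proposes): the employer can get 126.2589 next round, worth 0.81 × 126.2589 = 102.269709 now, so the candidate offers 102.269709, keeping 47.730291.
Round 2 (the employer proposes): the candidate can get 47.730291 next round, worth 0.81 × 47.730291 = 38.66153571 now, so the employer offers 38.66153571, keeping 111.33846429.
Round 1 (the candidate proposes): the employer can get 111.33846429 next round, worth 0.81 × 111.33846429 = 90.1841560749 now; the candidate offers that and keeps 59.8158439251.

59.82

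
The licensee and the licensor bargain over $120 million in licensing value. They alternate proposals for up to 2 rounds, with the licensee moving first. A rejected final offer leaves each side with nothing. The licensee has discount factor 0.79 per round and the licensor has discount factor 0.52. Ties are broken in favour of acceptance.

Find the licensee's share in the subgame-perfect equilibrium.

57.6

Round 2 (the licensor proposes): the licensee will accept anything ≥ 0, so the licensor offers 0 and keeps 120.
Round 1 (the licensee proposes): the licensor can get 120 next round, worth 0.52 × 120 = 62.4 now. The licensee offers 62.4 and keeps 120 − 62.4 = 57.6.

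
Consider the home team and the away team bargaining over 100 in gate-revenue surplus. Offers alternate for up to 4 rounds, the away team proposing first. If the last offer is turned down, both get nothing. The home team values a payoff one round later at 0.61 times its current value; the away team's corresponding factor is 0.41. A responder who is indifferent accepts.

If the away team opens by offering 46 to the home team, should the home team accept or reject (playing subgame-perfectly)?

Work out the home team's continuation value if the offer is rejected.
Round 4 (the home team proposes): rejection yields 0 for the away team; the home team offers 0 and keeps 100.
Round 3 (the away team proposes): the home team can get 100 next round, worth 0.61 × 100 = 61 now, so the away team offers 61, keeping 39.
Round 2 (the home team proposes): the away team can get 39 next round, worth 0.41 × 39 = 15.99 now, so the home team offers 15.99, keeping 84.01.
So by rejecting in round 1, the home team gets 84.01 next round, worth 0.61 × 84.01 = 51.2461 now.
Offer 46 < 51.2461, so the home team rejects.

Reject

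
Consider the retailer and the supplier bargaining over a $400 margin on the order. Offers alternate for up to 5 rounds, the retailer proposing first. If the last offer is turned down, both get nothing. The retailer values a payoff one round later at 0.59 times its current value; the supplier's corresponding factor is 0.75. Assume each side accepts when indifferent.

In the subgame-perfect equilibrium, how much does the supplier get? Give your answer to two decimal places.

177.43

By backward induction:
Round 5 (the retailer proposes): the supplier will accept anything ≥ 0, so the retailer offers 0 and keeps 400.
Round 4 (the supplier proposes): the retailer can get 400 next round, worth 0.59 × 400 = 236 now; the supplier offers that and keeps 164.
Round 3 (the retailer proposes): the supplier can get 164 next round, worth 0.75 × 164 = 123 now; the retailer offers that and keeps 277.
Round 2 (the supplier proposes): the retailer can get 277 next round, worth 0.59 × 277 = 163.43 now. The supplier offers 163.43 and keeps 400 − 163.43 = 236.57.
Round 1 (the retailer proposes): the supplier can get 236.57 next round, worth 0.75 × 236.57 = 177.4275 now, so the retailer offers 177.4275, keeping 222.5725.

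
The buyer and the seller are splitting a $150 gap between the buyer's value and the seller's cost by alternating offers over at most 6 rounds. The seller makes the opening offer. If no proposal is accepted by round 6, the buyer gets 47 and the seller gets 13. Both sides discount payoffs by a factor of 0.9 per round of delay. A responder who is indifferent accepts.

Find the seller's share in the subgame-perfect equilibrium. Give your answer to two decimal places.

44.67

Work backward from the last round.
Round 6 (the buyer proposes): the seller gets 13 if talks fail, so the buyer offers 13 and keeps 137.
Round 5 (the seller proposes): the buyer can get 137 next round, worth 0.9 × 137 = 123.3 now, so the seller offers 123.3, keeping 26.7.
Round 4 (the buyer proposes): the seller can get 26.7 next round, worth 0.9 × 26.7 = 24.03 now. The buyer offers 24.03 and keeps 150 − 24.03 = 125.97.
Round 3 (the seller proposes): the buyer can get 125.97 next round, worth 0.9 × 125.97 = 113.373 now, so the seller offers 113.373, keeping 36.627.
Round 2 (the buyer proposes): the seller can get 36.627 next round, worth 0.9 × 36.627 = 32.9643 now. The buyer offers 32.9643 and keeps 150 − 32.9643 = 117.0357.
Round 1 (the seller proposes): the buyer can get 117.0357 next round, worth 0.9 × 117.0357 = 105.33213 now, so the seller offers 105.33213, keeping 44.66787.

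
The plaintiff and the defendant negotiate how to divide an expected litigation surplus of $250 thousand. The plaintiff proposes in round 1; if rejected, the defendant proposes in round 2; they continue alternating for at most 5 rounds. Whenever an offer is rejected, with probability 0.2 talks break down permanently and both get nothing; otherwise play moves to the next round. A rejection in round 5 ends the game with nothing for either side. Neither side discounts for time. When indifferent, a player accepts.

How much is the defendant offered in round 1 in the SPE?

By backward induction:
Round 5 (the plaintiff proposes): the defendant will accept anything ≥ 0, so the plaintiff offers 0 and keeps 250.
Round 4 (the defendant proposes): rejecting gives the plaintiff an expected 0.8 × 250 = 200, so the defendant offers 200, keeping 50.
Round 3 (the plaintiff proposes): rejecting gives the defendant an expected 0.8 × 50 = 40. The plaintiff offers 40 and keeps 250 − 40 = 210.
Round 2 (the defendant proposes): rejecting gives the plaintiff an expected 0.8 × 210 = 168. The defendant offers 168 and keeps 250 − 168 = 82.
Round 1 (the plaintiff proposes): rejecting gives the defendant an expected 0.8 × 82 = 65.6, so the plaintiff offers 65.6, keeping 184.4.

65.6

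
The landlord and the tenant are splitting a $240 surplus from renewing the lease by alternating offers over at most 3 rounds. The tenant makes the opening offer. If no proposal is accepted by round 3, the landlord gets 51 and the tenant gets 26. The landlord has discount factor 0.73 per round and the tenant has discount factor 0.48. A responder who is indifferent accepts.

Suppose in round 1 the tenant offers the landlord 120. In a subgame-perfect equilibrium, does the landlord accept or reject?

Round 3 (the tenant proposes): the landlord gets 51 if talks fail, so the tenant offers 51 and keeps 189.
Round 2 (the landlord proposes): the tenant can get 189 next round, worth 0.48 × 189 = 90.72 now, so the landlord offers 90.72, keeping 149.28.
So by rejecting in round 1, the landlord gets 149.28 next round, worth 0.73 × 149.28 = 108.9744 now.
Offer 120 ≥ 108.9744, so the landlord accepts.

Accept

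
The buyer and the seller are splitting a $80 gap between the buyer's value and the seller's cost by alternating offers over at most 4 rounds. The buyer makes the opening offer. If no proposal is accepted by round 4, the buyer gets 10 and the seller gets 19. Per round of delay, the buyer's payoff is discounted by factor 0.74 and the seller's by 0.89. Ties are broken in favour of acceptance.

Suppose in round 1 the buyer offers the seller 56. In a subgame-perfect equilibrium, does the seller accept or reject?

Work out the seller's continuation value if the offer is rejected.
Round 4 (the seller proposes): the buyer gets 10 if talks fail, so the seller offers 10 and keeps 70.
Round 3 (the buyer proposes): the seller can get 70 next round, worth 0.89 × 70 = 62.3 now. The buyer offers 62.3 and keeps 80 − 62.3 = 17.7.
Round 2 (the seller proposes): the buyer can get 17.7 next round, worth 0.74 × 17.7 = 13.098 now, so the seller offers 13.098, keeping 66.902.
So by rejecting in round 1, the seller gets 66.902 next round, worth 0.89 × 66.902 = 59.54278 now.
Offer 56 < 59.54278, so the seller rejects.

Reject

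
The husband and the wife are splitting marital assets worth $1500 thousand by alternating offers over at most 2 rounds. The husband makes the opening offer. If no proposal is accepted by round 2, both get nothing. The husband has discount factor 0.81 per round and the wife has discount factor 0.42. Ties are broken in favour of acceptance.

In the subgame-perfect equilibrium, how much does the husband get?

Work backward from the last round.
Round 2 (the wife proposes): the husband will accept anything ≥ 0, so the wife offers 0 and keeps 1500.
Round 1 (the husband proposes): the wife can get 1500 next round, worth 0.42 × 1500 = 630 now; the husband offers that and keeps 870.

870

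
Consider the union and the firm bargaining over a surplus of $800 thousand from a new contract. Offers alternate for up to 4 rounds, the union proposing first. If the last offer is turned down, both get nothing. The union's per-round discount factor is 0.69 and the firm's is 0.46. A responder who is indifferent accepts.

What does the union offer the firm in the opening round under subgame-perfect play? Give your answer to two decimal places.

230.88

Work backward from the last round.
Round 4 (the firm proposes): rejection yields 0 for the union; the firm offers 0 and keeps 800.
Round 3 (the union proposes): the firm can get 800 next round, worth 0.46 × 800 = 368 now; the union offers that and keeps 432.
Round 2 (the firm proposes): the union can get 432 next round, worth 0.69 × 432 = 298.08 now; the firm offers that and keeps 501.92.
Round 1 (the union proposes): the firm can get 501.92 next round, worth 0.46 × 501.92 = 230.8832 now. The union offers 230.8832 and keeps 800 − 230.8832 = 569.1168.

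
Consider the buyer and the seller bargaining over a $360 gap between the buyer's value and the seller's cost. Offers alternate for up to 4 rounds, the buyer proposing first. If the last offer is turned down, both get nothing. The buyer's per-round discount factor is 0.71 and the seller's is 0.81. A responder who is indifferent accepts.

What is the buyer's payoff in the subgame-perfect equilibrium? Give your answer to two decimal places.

Round 4 (the seller proposes): the buyer will accept anything ≥ 0, so the seller offers 0 and keeps 360.
Round 3 (the buyer proposes): the seller can get 360 next round, worth 0.81 × 360 = 291.6 now; the buyer offers that and keeps 68.4.
Round 2 (the seller proposes): the buyer can get 68.4 next round, worth 0.71 × 68.4 = 48.564 now, so the seller offers 48.564, keeping 311.436.
Round 1 (the buyer proposes): the seller can get 311.436 next round, worth 0.81 × 311.436 = 252.26316 now. The buyer offers 252.26316 and keeps 360 − 252.26316 = 107.73684.

107.74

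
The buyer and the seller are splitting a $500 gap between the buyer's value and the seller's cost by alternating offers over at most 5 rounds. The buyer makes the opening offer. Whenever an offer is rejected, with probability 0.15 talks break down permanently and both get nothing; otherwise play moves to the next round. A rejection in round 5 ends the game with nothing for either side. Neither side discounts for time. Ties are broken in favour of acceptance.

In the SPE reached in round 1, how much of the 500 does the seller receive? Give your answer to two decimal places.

Round 5 (the buyer proposes): rejection yields 0 for the seller; the buyer offers 0 and keeps 500.
Round 4 (the seller proposes): rejecting gives the buyer an expected 0.85 × 500 = 425, so the seller offers 425, keeping 75.
Round 3 (the buyer proposes): rejecting gives the seller an expected 0.85 × 75 = 63.75. The buyer offers 63.75 and keeps 500 − 63.75 = 436.25.
Round 2 (the seller proposes): rejecting gives the buyer an expected 0.85 × 436.25 = 370.8125. The seller offers 370.8125 and keeps 500 − 370.8125 = 129.1875.
Round 1 (the buyer proposes): rejecting gives the seller an expected 0.85 × 129.1875 = 109.809375. The buyer offers 109.809375 and keeps 500 − 109.809375 = 390.190625.

109.81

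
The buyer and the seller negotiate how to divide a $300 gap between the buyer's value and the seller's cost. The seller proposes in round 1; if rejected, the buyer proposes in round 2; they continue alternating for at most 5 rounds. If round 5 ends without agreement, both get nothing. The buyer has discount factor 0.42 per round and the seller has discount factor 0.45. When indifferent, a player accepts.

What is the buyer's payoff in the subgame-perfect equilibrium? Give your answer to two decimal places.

82.40

Round 5 (the seller proposes): rejection yields 0 for the buyer; the seller offers 0 and keeps 300.
Round 4 (the buyer proposes): the seller can get 300 next round, worth 0.45 × 300 = 135 now; the buyer offers that and keeps 165.
Round 3 (the seller proposes): the buyer can get 165 next round, worth 0.42 × 165 = 69.3 now, so the seller offers 69.3, keeping 230.7.
Round 2 (the buyer proposes): the seller can get 230.7 next round, worth 0.45 × 230.7 = 103.815 now, so the buyer offers 103.815, keeping 196.185.
Round 1 (the seller proposes): the buyer can get 196.185 next round, worth 0.42 × 196.185 = 82.3977 now, so the seller offers 82.3977, keeping 217.6023.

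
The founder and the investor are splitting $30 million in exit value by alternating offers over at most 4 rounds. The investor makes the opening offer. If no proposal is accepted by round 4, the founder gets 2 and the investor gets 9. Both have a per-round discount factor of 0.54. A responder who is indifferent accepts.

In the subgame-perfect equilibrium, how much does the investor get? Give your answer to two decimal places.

19.24

Round 4 (the founder proposes): the investor gets 9 if talks fail, so the founder offers 9 and keeps 21.
Round 3 (the investor proposes): the founder can get 21 next round, worth 0.54 × 21 = 11.34 now. The investor offers 11.34 and keeps 30 − 11.34 = 18.66.
Round 2 (the founder proposes): the investor can get 18.66 next round, worth 0.54 × 18.66 = 10.0764 now; the founder offers that and keeps 19.9236.
Round 1 (the investor proposes): the founder can get 19.9236 next round, worth 0.54 × 19.9236 = 10.758744 now. The investor offers 10.758744 and keeps 30 − 10.758744 = 19.241256.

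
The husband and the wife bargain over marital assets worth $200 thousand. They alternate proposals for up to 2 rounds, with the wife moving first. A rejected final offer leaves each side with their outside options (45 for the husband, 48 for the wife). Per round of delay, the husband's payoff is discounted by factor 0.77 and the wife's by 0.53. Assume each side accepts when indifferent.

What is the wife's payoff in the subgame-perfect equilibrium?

82.96

Solve by backward induction from round 2.
Round 2 (the husband proposes): the wife gets 48 if talks fail, so the husband offers 48 and keeps 152.
Round 1 (the wife proposes): the husband can get 152 next round, worth 0.77 × 152 = 117.04 now. The wife offers 117.04 and keeps 200 − 117.04 = 82.96.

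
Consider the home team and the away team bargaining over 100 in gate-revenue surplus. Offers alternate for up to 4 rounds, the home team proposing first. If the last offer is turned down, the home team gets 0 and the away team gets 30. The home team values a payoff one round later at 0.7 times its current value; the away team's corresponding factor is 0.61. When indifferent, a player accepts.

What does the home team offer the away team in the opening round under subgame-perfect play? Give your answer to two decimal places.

Work backward from the last round.
Round 4 (the away team proposes): rejection yields 0 for the home team; the away team offers 0 and keeps 100.
Round 3 (the home team proposes): the away team can get 100 next round, worth 0.61 × 100 = 61 now; the home team offers that and keeps 39.
Round 2 (the away team proposes): the home team can get 39 next round, worth 0.7 × 39 = 27.3 now, so the away team offers 27.3, keeping 72.7.
Round 1 (the home team proposes): the away team can get 72.7 next round, worth 0.61 × 72.7 = 44.347 now; the home team offers that and keeps 55.653.

44.35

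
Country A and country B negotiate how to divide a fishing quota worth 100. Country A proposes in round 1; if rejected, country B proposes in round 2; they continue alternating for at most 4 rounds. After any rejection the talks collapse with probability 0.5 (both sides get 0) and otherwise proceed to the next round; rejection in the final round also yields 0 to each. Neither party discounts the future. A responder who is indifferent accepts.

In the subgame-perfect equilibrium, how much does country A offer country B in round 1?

37.5

Round 4 (country B proposes): country A will accept anything ≥ 0, so country B offers 0 and keeps 100.
Round 3 (country A proposes): rejecting gives country B an expected 0.5 × 100 = 50. Country A offers 50 and keeps 100 − 50 = 50.
Round 2 (country B proposes): rejecting gives country A an expected 0.5 × 50 = 25. Country B offers 25 and keeps 100 − 25 = 75.
Round 1 (country A proposes): rejecting gives country B an expected 0.5 × 75 = 37.5. Country A offers 37.5 and keeps 100 − 37.5 = 62.5.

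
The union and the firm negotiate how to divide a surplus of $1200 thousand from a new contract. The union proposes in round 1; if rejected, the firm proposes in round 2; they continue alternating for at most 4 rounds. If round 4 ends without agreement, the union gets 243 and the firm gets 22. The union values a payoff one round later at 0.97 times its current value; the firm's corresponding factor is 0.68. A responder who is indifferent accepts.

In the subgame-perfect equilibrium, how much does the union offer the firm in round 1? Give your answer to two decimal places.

Round 4 (the firm proposes): the union gets 243 if talks fail, so the firm offers 243 and keeps 957.
Round 3 (the union proposes): the firm can get 957 next round, worth 0.68 × 957 = 650.76 now, so the union offers 650.76, keeping 549.24.
Round 2 (the firm proposes): the union can get 549.24 next round, worth 0.97 × 549.24 = 532.7628 now. The firm offers 532.7628 and keeps 1200 − 532.7628 = 667.2372.
Round 1 (the union proposes): the firm can get 667.2372 next round, worth 0.68 × 667.2372 = 453.721296 now. The union offers 453.721296 and keeps 1200 − 453.721296 = 746.278704.

453.72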